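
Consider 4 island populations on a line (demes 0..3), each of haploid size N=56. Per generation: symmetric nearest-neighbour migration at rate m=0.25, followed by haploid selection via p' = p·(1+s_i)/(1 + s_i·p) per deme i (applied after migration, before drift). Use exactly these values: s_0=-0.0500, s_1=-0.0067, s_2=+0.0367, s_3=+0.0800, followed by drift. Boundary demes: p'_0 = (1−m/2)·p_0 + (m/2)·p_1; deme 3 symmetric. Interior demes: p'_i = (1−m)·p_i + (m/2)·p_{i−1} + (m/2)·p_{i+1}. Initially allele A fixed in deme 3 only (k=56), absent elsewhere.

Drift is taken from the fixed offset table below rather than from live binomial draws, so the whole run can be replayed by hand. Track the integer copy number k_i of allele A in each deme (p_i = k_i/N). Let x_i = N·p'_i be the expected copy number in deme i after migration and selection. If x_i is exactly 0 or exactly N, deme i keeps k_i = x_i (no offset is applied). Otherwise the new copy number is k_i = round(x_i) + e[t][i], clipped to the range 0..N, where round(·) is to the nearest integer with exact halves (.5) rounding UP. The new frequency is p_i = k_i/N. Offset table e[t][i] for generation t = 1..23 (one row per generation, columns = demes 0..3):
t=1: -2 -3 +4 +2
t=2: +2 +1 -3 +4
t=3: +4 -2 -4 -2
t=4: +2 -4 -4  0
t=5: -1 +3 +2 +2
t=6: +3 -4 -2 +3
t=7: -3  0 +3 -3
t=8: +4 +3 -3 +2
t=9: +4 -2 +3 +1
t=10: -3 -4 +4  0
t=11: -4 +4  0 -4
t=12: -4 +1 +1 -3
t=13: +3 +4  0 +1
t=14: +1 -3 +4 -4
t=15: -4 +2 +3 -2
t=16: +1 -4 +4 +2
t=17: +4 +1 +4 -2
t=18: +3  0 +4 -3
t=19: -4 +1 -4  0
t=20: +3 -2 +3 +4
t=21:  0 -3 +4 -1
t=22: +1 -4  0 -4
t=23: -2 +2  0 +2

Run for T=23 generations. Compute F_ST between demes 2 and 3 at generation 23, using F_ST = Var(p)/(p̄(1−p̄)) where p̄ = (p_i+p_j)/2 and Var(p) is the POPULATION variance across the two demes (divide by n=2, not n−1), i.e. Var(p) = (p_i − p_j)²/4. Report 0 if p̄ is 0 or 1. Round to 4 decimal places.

0.0053

t=0: k=[0 0 0 56]
t=1: x=[0.0000 0.0000 7.2238 49.4579] k=[0 0 11 51]
t=2: x=[0.0000 1.3660 15.0178 46.6166] k=[0 2 12 51]
t=3: x=[0.2376 2.9810 16.0342 46.7355] k=[4 1 12 45]
t=4: x=[3.4549 2.7325 15.1449 41.7095] k=[5 0 11 42]
t=5: x=[4.1725 1.9871 13.8727 39.0483] k=[3 5 16 41]
t=6: x=[3.0965 6.0884 18.1898 38.8054] k=[6 2 16 42]
t=7: x=[5.2508 4.2237 17.9365 39.6548] k=[2 4 21 37]
t=8: x=[2.1418 5.8397 21.3490 36.0000] k=[6 9 18 38]
t=9: x=[6.0909 9.6960 19.8342 36.4895] k=[10 8 23 37]
t=10: x=[9.3438 10.0694 23.3643 36.2448] k=[6 6 27 36]
t=11: x=[5.7307 8.5761 26.0013 35.8775] k=[2 13 26 32]
t=12: x=[3.2159 13.1821 25.6251 32.3077] k=[0 14 27 29]
t=13: x=[1.6651 13.8050 26.1267 29.8250] k=[5 18 26 31]
t=14: x=[6.3312 17.2945 26.1267 31.4407] k=[7 14 30 27]
t=15: x=[7.5342 15.0509 28.1296 28.4523] k=[4 17 31 26]
t=16: x=[5.3707 17.0452 29.1291 27.7014] k=[6 13 33 30]
t=17: x=[6.5716 14.5525 30.6260 31.4407] k=[11 16 35 29]
t=18: x=[11.1596 17.6686 32.3686 30.8201] k=[14 18 36 28]
t=19: x=[13.9557 19.6641 33.2385 30.0741] k=[10 21 29 30]
t=20: x=[10.9171 20.5375 28.6295 30.9443] k=[14 19 32 35]
t=21: x=[14.0776 19.9137 31.2488 35.6325] k=[14 17 35 35]
t=22: x=[13.8338 18.7910 33.2385 36.0000] k=[15 15 33 32]
t=23: x=[14.4434 17.1699 31.1243 33.1726] k=[12 19 31 35]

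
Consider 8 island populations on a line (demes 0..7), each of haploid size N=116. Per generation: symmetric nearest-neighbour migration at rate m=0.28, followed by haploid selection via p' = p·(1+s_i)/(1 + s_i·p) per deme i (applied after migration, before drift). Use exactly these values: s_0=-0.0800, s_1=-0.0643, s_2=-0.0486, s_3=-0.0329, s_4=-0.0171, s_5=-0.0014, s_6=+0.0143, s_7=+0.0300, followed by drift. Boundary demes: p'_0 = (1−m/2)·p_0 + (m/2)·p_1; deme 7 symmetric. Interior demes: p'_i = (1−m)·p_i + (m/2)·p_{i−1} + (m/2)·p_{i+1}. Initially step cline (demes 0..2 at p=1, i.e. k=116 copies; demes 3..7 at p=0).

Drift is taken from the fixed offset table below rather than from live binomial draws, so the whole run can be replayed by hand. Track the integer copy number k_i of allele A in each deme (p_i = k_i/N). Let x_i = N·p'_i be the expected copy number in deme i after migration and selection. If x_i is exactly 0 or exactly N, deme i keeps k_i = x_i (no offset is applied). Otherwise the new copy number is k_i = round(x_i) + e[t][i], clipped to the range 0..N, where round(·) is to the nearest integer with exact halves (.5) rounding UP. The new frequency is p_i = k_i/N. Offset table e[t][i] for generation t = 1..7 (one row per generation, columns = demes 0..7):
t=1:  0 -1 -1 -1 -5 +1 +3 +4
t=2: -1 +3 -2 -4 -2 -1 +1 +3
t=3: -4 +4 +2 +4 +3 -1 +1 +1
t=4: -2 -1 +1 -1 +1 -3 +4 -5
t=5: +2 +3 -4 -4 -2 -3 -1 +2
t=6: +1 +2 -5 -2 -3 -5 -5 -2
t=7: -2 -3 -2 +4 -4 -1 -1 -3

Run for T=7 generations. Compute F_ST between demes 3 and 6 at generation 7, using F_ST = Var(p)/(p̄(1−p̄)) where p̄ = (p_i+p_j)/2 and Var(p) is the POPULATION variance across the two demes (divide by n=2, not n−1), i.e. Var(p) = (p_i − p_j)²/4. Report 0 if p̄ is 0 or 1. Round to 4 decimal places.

0.1837

t=0: k=[116 116 116 0 0 0 0 0]
t=1: x=[116.0000 116.0000 99.0516 15.7784 0.0000 0.0000 0.0000 0.0000] k=[116 116 98 15 0 0 0 0]
t=2: x=[116.0000 113.3108 87.8516 23.8794 2.0647 0.0000 0.0000 0.0000] k=[116 116 86 20 0 0 0 0]
t=3: x=[116.0000 111.5225 79.7297 25.7633 2.7533 0.0000 0.0000 0.0000] k=[116 116 82 30 6 0 0 0]
t=4: x=[116.0000 110.9272 78.2220 33.1227 8.3848 0.8388 0.0000 0.0000] k=[116 110 79 32 9 0 0 0]
t=5: x=[115.0875 105.9040 75.4561 34.5431 10.7900 1.2583 0.0000 0.0000] k=[116 109 71 31 9 0 0 0]
t=6: x=[114.9356 103.9616 69.3374 32.7283 10.6520 1.2583 0.0000 0.0000] k=[116 106 64 31 8 0 0 0]
t=7: x=[114.4799 100.6566 63.8337 31.6246 9.9421 1.1184 0.0000 0.0000] k=[112 98 62 36 6 0 0 0]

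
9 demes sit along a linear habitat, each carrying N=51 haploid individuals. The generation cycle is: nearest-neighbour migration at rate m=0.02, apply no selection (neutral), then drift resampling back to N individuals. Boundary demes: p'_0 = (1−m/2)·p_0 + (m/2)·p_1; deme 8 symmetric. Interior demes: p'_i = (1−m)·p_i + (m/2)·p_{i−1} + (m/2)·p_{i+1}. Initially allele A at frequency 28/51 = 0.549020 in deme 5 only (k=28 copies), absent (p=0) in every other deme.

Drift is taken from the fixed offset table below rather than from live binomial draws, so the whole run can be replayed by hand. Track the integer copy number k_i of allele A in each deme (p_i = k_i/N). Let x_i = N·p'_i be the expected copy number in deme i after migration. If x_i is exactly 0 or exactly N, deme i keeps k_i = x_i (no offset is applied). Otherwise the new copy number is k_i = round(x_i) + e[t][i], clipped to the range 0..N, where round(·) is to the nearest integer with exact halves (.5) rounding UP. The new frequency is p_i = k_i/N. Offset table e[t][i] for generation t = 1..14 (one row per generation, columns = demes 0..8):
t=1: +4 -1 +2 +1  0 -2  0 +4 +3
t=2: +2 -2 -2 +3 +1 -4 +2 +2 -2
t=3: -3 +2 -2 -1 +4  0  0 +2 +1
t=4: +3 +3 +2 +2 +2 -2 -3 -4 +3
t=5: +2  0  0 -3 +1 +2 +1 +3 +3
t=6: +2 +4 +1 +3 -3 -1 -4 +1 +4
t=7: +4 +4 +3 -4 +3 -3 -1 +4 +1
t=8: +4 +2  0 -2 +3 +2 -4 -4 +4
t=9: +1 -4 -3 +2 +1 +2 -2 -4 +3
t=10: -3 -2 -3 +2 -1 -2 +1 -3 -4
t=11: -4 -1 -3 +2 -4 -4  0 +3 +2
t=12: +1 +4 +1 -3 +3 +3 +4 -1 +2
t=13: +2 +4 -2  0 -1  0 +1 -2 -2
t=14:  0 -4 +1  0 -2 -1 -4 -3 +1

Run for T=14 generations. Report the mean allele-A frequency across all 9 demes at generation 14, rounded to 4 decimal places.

t=0: k=[0 0 0 0 0 28 0 0 0]
t=1: x=[0.0000 0.0000 0.0000 0.0000 0.2800 27.4400 0.2800 0.0000 0.0000] k=[0 0 0 0 0 25 0 0 0]
t=2: x=[0.0000 0.0000 0.0000 0.0000 0.2500 24.5000 0.2500 0.0000 0.0000] k=[0 0 0 0 1 21 2 0 0]
t=3: x=[0.0000 0.0000 0.0000 0.0100 1.1900 20.6100 2.1700 0.0200 0.0000] k=[0 0 0 0 5 21 2 2 0]
t=4: x=[0.0000 0.0000 0.0000 0.0500 5.1100 20.6500 2.1900 1.9800 0.0200] k=[0 0 0 2 7 19 0 0 3]
t=5: x=[0.0000 0.0000 0.0200 2.0300 7.0700 18.6900 0.1900 0.0300 2.9700] k=[0 0 0 0 8 21 1 3 6]
t=6: x=[0.0000 0.0000 0.0000 0.0800 8.0500 20.6700 1.2200 3.0100 5.9700] k=[0 0 0 3 5 20 0 4 10]
t=7: x=[0.0000 0.0000 0.0300 2.9900 5.1300 19.6500 0.2400 4.0200 9.9400] k=[0 0 3 0 8 17 0 8 11]
t=8: x=[0.0000 0.0300 2.9400 0.1100 8.0100 16.7400 0.2500 7.9500 10.9700] k=[0 2 3 0 11 19 0 4 15]
t=9: x=[0.0200 1.9900 2.9600 0.1400 10.9700 18.7300 0.2300 4.0700 14.8900] k=[1 0 0 2 12 21 0 0 18]
t=10: x=[0.9900 0.0100 0.0200 2.0800 11.9900 20.7000 0.2100 0.1800 17.8200] k=[0 0 0 4 11 19 1 0 14]
t=11: x=[0.0000 0.0000 0.0400 4.0300 11.0100 18.7400 1.1700 0.1500 13.8600] k=[0 0 0 6 7 15 1 3 16]
t=12: x=[0.0000 0.0000 0.0600 5.9500 7.0700 14.7800 1.1600 3.1100 15.8700] k=[0 0 1 3 10 18 5 2 18]
t=13: x=[0.0000 0.0100 1.0100 3.0500 10.0100 17.7900 5.1000 2.1900 17.8400] k=[0 4 0 3 9 18 6 0 16]
t=14: x=[0.0400 3.9200 0.0700 3.0300 9.0300 17.7900 6.0600 0.2200 15.8400] k=[0 0 1 3 7 17 2 0 17]

0.1024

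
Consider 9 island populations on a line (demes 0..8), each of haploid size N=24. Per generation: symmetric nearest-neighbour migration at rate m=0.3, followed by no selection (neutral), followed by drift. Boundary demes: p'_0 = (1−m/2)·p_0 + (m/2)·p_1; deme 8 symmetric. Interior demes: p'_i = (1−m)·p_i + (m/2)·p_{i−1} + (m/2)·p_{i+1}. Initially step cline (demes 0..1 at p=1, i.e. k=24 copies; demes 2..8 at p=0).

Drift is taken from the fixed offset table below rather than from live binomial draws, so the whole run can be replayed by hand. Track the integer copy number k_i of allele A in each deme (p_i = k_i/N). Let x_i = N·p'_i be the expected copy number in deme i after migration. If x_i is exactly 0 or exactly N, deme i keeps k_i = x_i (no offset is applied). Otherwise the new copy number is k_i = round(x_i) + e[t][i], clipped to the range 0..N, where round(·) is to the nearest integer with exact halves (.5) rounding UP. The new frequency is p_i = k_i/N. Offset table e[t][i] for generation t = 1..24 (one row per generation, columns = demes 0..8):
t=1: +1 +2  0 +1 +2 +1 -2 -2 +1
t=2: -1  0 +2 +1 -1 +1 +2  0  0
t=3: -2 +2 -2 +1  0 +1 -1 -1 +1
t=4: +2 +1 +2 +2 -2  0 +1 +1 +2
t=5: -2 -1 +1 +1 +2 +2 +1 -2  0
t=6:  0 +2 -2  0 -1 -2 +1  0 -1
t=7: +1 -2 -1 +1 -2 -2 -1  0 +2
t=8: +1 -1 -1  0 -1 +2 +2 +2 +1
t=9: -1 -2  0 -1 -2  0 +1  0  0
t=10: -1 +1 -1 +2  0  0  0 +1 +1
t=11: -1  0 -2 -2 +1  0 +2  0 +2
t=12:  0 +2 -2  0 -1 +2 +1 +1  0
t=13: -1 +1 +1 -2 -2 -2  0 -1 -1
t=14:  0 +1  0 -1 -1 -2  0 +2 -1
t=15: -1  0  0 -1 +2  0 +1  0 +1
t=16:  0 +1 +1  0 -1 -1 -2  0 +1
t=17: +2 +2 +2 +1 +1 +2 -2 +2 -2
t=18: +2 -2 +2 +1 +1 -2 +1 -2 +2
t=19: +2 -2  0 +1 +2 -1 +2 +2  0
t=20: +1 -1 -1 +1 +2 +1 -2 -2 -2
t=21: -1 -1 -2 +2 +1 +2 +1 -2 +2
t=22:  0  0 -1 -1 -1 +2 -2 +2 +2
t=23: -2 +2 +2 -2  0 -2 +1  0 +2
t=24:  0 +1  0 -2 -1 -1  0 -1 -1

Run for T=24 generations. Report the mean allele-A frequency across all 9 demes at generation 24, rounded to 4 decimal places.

0.2593

t=0: k=[24 24 0 0 0 0 0 0 0]
t=1: x=[24.0000 20.4000 3.6000 0.0000 0.0000 0.0000 0.0000 0.0000 0.0000] k=[24 22 4 0 0 0 0 0 0]
t=2: x=[23.7000 19.6000 6.1000 0.6000 0.0000 0.0000 0.0000 0.0000 0.0000] k=[23 20 8 2 0 0 0 0 0]
t=3: x=[22.5500 18.6500 8.9000 2.6000 0.3000 0.0000 0.0000 0.0000 0.0000] k=[21 21 7 4 0 0 0 0 0]
t=4: x=[21.0000 18.9000 8.6500 3.8500 0.6000 0.0000 0.0000 0.0000 0.0000] k=[23 20 11 6 0 0 0 0 0]
t=5: x=[22.5500 19.1000 11.6000 5.8500 0.9000 0.0000 0.0000 0.0000 0.0000] k=[21 18 13 7 3 0 0 0 0]
t=6: x=[20.5500 17.7000 12.8500 7.3000 3.1500 0.4500 0.0000 0.0000 0.0000] k=[21 20 11 7 2 0 0 0 0]
t=7: x=[20.8500 18.8000 11.7500 6.8500 2.4500 0.3000 0.0000 0.0000 0.0000] k=[22 17 11 8 0 0 0 0 0]
t=8: x=[21.2500 16.8500 11.4500 7.2500 1.2000 0.0000 0.0000 0.0000 0.0000] k=[22 16 10 7 0 0 0 0 0]
t=9: x=[21.1000 16.0000 10.4500 6.4000 1.0500 0.0000 0.0000 0.0000 0.0000] k=[20 14 10 5 0 0 0 0 0]
t=10: x=[19.1000 14.3000 9.8500 5.0000 0.7500 0.0000 0.0000 0.0000 0.0000] k=[18 15 9 7 1 0 0 0 0]
t=11: x=[17.5500 14.5500 9.6000 6.4000 1.7500 0.1500 0.0000 0.0000 0.0000] k=[17 15 8 4 3 0 0 0 0]
t=12: x=[16.7000 14.2500 8.4500 4.4500 2.7000 0.4500 0.0000 0.0000 0.0000] k=[17 16 6 4 2 2 0 0 0]
t=13: x=[16.8500 14.6500 7.2000 4.0000 2.3000 1.7000 0.3000 0.0000 0.0000] k=[16 16 8 2 0 0 0 0 0]
t=14: x=[16.0000 14.8000 8.3000 2.6000 0.3000 0.0000 0.0000 0.0000 0.0000] k=[16 16 8 2 0 0 0 0 0]
t=15: x=[16.0000 14.8000 8.3000 2.6000 0.3000 0.0000 0.0000 0.0000 0.0000] k=[15 15 8 2 2 0 0 0 0]
t=16: x=[15.0000 13.9500 8.1500 2.9000 1.7000 0.3000 0.0000 0.0000 0.0000] k=[15 15 9 3 1 0 0 0 0]
t=17: x=[15.0000 14.1000 9.0000 3.6000 1.1500 0.1500 0.0000 0.0000 0.0000] k=[17 16 11 5 2 2 0 0 0]
t=18: x=[16.8500 15.4000 10.8500 5.4500 2.4500 1.7000 0.3000 0.0000 0.0000] k=[19 13 13 6 3 0 1 0 0]
t=19: x=[18.1000 13.9000 11.9500 6.6000 3.0000 0.6000 0.7000 0.1500 0.0000] k=[20 12 12 8 5 0 3 2 0]
t=20: x=[18.8000 13.2000 11.4000 8.1500 4.7000 1.2000 2.4000 1.8500 0.3000] k=[20 12 10 9 7 2 0 0 0]
t=21: x=[18.8000 12.9000 10.1500 8.8500 6.5500 2.4500 0.3000 0.0000 0.0000] k=[18 12 8 11 8 4 1 0 0]
t=22: x=[17.1000 12.3000 9.0500 10.1000 7.8500 4.1500 1.3000 0.1500 0.0000] k=[17 12 8 9 7 6 0 2 0]
t=23: x=[16.2500 12.1500 8.7500 8.5500 7.1500 5.2500 1.2000 1.4000 0.3000] k=[14 14 11 7 7 3 2 1 2]
t=24: x=[14.0000 13.5500 10.8500 7.6000 6.4000 3.4500 2.0000 1.3000 1.8500] k=[14 15 11 6 5 2 2 0 1]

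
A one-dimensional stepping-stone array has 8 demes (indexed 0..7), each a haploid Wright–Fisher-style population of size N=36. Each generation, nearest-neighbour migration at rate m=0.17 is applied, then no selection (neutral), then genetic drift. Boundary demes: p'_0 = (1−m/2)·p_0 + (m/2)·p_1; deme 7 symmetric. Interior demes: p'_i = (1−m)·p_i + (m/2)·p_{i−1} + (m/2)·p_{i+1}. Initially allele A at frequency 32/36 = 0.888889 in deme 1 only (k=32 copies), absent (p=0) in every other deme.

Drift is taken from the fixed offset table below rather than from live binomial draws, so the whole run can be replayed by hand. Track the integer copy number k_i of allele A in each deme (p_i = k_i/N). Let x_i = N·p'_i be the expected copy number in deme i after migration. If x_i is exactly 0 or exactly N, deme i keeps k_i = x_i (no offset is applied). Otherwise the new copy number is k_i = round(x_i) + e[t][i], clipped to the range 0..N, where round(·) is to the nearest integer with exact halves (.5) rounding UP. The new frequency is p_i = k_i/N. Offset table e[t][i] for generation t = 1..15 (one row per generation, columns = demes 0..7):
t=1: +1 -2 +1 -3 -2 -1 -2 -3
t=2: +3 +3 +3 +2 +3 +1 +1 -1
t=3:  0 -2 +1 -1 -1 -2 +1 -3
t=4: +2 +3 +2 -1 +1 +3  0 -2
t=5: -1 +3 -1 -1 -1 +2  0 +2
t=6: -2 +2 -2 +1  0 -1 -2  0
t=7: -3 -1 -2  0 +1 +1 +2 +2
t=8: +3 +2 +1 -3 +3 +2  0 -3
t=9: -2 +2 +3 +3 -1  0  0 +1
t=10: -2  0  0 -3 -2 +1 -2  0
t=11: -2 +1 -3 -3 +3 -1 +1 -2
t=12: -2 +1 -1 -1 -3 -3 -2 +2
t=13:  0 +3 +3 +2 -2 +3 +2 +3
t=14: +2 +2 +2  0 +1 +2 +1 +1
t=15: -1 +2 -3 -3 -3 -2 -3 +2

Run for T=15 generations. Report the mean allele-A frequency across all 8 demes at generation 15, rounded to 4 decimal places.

t=0: k=[0 32 0 0 0 0 0 0]
t=1: x=[2.7200 26.5600 2.7200 0.0000 0.0000 0.0000 0.0000 0.0000] k=[4 25 4 0 0 0 0 0]
t=2: x=[5.7850 21.4300 5.4450 0.3400 0.0000 0.0000 0.0000 0.0000] k=[9 24 8 2 0 0 0 0]
t=3: x=[10.2750 21.3650 8.8500 2.3400 0.1700 0.0000 0.0000 0.0000] k=[10 19 10 1 0 0 0 0]
t=4: x=[10.7650 17.4700 10.0000 1.6800 0.0850 0.0000 0.0000 0.0000] k=[13 20 12 1 1 0 0 0]
t=5: x=[13.5950 18.7250 11.7450 1.9350 0.9150 0.0850 0.0000 0.0000] k=[13 22 11 1 0 2 0 0]
t=6: x=[13.7650 20.3000 11.0850 1.7650 0.2550 1.6600 0.1700 0.0000] k=[12 22 9 3 0 1 0 0]
t=7: x=[12.8500 20.0450 9.5950 3.2550 0.3400 0.8300 0.0850 0.0000] k=[10 19 8 3 1 2 2 0]
t=8: x=[10.7650 17.3000 8.5100 3.2550 1.2550 1.9150 1.8300 0.1700] k=[14 19 10 0 4 4 2 0]
t=9: x=[14.4250 17.8100 9.9150 1.1900 3.6600 3.8300 2.0000 0.1700] k=[12 20 13 4 3 4 2 1]
t=10: x=[12.6800 18.7250 12.8300 4.6800 3.1700 3.7450 2.0850 1.0850] k=[11 19 13 2 1 5 0 1]
t=11: x=[11.6800 17.8100 12.5750 2.8500 1.4250 4.2350 0.5100 0.9150] k=[10 19 10 0 4 3 2 0]
t=12: x=[10.7650 17.4700 9.9150 1.1900 3.5750 3.0000 1.9150 0.1700] k=[9 18 9 0 1 0 0 2]
t=13: x=[9.7650 16.4700 9.0000 0.8500 0.8300 0.0850 0.1700 1.8300] k=[10 19 12 3 0 3 2 5]
t=14: x=[10.7650 17.6400 11.8300 3.5100 0.5100 2.6600 2.3400 4.7450] k=[13 20 14 4 2 5 3 6]
t=15: x=[13.5950 18.8950 13.6600 4.6800 2.4250 4.5750 3.4250 5.7450] k=[13 21 11 2 0 3 0 8]

0.2014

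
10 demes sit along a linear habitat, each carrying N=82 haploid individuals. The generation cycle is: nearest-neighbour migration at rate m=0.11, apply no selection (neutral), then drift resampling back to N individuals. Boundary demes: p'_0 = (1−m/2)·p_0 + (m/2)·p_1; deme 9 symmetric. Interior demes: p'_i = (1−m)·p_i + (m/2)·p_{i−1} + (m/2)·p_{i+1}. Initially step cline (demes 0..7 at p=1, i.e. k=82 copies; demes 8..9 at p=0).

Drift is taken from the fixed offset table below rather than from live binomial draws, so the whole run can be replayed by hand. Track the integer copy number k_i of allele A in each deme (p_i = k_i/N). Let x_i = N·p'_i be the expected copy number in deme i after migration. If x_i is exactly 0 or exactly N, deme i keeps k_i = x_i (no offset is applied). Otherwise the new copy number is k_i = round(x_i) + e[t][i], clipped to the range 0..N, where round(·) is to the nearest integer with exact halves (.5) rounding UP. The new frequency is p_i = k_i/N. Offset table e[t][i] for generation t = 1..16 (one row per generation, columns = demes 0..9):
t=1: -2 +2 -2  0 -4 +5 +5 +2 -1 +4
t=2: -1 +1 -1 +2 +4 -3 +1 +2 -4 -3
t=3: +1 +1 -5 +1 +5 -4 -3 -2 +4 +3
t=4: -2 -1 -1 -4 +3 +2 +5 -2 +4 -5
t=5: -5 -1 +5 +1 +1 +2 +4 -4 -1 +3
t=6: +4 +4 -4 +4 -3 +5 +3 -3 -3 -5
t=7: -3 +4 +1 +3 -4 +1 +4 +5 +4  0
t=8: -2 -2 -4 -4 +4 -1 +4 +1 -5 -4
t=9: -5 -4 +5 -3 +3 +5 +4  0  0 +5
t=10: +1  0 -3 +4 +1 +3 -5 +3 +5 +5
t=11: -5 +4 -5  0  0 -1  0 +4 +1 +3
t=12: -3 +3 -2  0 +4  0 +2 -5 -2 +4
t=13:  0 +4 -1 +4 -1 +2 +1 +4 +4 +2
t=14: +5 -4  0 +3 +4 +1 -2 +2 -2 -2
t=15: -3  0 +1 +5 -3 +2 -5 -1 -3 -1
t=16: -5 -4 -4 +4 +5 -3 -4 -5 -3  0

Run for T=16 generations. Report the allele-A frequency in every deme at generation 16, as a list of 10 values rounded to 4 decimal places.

[1.0000, 1.0000, 1.0000, 1.0000, 1.0000, 0.9512, 0.8049, 0.6585, 0.3293, 0.2561]

t=0: k=[82 82 82 82 82 82 82 82 0 0]
t=1: x=[82.0000 82.0000 82.0000 82.0000 82.0000 82.0000 82.0000 77.4900 4.5100 0.0000] k=[82 82 82 82 82 82 82 79 4 0]
t=2: x=[82.0000 82.0000 82.0000 82.0000 82.0000 82.0000 81.8350 75.0400 7.9050 0.2200] k=[82 82 82 82 82 82 82 77 4 0]
t=3: x=[82.0000 82.0000 82.0000 82.0000 82.0000 82.0000 81.7250 73.2600 7.7950 0.2200] k=[82 82 82 82 82 82 79 71 12 3]
t=4: x=[82.0000 82.0000 82.0000 82.0000 82.0000 81.8350 78.7250 68.1950 14.7500 3.4950] k=[82 82 82 82 82 82 82 66 19 0]
t=5: x=[82.0000 82.0000 82.0000 82.0000 82.0000 82.0000 81.1200 64.2950 20.5400 1.0450] k=[82 82 82 82 82 82 82 60 20 4]
t=6: x=[82.0000 82.0000 82.0000 82.0000 82.0000 82.0000 80.7900 59.0100 21.3200 4.8800] k=[82 82 82 82 82 82 82 56 18 0]
t=7: x=[82.0000 82.0000 82.0000 82.0000 82.0000 82.0000 80.5700 55.3400 19.1000 0.9900] k=[82 82 82 82 82 82 82 60 23 1]
t=8: x=[82.0000 82.0000 82.0000 82.0000 82.0000 82.0000 80.7900 59.1750 23.8250 2.2100] k=[82 82 82 82 82 82 82 60 19 0]
t=9: x=[82.0000 82.0000 82.0000 82.0000 82.0000 82.0000 80.7900 58.9550 20.2100 1.0450] k=[82 82 82 82 82 82 82 59 20 6]
t=10: x=[82.0000 82.0000 82.0000 82.0000 82.0000 82.0000 80.7350 58.1200 21.3750 6.7700] k=[82 82 82 82 82 82 76 61 26 12]
t=11: x=[82.0000 82.0000 82.0000 82.0000 82.0000 81.6700 75.5050 59.9000 27.1550 12.7700] k=[82 82 82 82 82 81 76 64 28 16]
t=12: x=[82.0000 82.0000 82.0000 82.0000 81.9450 80.7800 75.6150 62.6800 29.3200 16.6600] k=[82 82 82 82 82 81 78 58 27 21]
t=13: x=[82.0000 82.0000 82.0000 82.0000 81.9450 80.8900 77.0650 57.3950 28.3750 21.3300] k=[82 82 82 82 81 82 78 61 32 23]
t=14: x=[82.0000 82.0000 82.0000 81.9450 81.1100 81.7250 77.2850 60.3400 33.1000 23.4950] k=[82 82 82 82 82 82 75 62 31 21]
t=15: x=[82.0000 82.0000 82.0000 82.0000 82.0000 81.6150 74.6700 61.0100 32.1550 21.5500] k=[82 82 82 82 82 82 70 60 29 21]
t=16: x=[82.0000 82.0000 82.0000 82.0000 82.0000 81.3400 70.1100 58.8450 30.2650 21.4400] k=[82 82 82 82 82 78 66 54 27 21]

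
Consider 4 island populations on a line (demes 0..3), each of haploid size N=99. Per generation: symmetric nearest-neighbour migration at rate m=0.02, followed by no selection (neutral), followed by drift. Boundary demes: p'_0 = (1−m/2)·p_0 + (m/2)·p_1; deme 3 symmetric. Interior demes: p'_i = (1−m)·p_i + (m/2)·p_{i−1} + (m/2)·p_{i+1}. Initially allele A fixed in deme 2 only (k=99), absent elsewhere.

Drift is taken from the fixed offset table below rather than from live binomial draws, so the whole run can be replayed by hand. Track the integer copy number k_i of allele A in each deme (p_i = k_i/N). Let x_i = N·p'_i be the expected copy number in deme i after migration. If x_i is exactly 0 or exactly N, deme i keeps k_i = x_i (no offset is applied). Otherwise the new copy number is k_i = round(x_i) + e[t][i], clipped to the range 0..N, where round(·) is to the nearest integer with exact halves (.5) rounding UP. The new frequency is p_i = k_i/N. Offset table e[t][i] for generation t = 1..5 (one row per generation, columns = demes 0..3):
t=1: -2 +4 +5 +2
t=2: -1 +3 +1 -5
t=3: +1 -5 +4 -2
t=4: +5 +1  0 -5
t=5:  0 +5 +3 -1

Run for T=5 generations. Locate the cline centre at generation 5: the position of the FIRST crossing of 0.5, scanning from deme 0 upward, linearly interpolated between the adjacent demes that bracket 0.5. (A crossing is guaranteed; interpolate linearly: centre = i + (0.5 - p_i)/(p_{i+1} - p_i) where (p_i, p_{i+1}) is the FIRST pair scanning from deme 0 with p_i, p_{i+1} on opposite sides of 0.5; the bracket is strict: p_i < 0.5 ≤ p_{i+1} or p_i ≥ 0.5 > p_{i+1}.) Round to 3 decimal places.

t=0: k=[0 0 99 0]
t=1: x=[0.0000 0.9900 97.0200 0.9900] k=[0 5 99 3]
t=2: x=[0.0500 5.8900 97.1000 3.9600] k=[0 9 98 0]
t=3: x=[0.0900 9.8000 96.1300 0.9800] k=[1 5 99 0]
t=4: x=[1.0400 5.9000 97.0700 0.9900] k=[6 7 97 0]
t=5: x=[6.0100 7.8900 95.1300 0.9700] k=[6 13 98 0]

1.429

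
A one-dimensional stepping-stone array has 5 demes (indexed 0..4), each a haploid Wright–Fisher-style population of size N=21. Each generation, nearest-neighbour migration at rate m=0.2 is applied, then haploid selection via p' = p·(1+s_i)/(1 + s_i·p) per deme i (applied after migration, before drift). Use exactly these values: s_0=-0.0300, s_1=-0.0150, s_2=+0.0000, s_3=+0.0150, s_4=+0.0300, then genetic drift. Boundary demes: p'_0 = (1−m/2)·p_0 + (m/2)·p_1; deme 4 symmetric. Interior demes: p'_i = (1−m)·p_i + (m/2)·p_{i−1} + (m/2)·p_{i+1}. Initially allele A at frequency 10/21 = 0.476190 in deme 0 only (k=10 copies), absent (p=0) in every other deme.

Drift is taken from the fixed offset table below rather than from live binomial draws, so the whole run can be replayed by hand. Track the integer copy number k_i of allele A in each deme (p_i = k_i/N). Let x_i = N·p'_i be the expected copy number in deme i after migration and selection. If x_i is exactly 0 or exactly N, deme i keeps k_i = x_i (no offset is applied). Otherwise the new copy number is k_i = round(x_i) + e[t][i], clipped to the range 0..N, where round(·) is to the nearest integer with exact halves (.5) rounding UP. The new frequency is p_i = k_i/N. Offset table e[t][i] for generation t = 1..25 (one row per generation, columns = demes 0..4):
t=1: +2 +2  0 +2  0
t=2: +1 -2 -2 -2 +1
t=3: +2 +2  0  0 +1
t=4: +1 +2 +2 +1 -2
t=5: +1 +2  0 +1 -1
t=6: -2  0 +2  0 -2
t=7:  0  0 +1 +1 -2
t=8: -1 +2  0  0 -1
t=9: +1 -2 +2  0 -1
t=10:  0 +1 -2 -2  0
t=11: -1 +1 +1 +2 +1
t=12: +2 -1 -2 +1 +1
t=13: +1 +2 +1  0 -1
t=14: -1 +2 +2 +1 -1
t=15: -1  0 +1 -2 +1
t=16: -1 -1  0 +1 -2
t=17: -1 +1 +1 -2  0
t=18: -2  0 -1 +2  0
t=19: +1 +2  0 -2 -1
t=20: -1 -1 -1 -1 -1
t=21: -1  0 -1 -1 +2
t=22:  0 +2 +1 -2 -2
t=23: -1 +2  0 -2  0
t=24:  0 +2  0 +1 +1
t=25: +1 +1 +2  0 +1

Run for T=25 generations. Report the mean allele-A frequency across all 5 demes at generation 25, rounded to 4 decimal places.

t=0: k=[10 0 0 0 0]
t=1: x=[8.8437 0.9857 0.0000 0.0000 0.0000] k=[11 3 0 0 0]
t=2: x=[10.0403 3.4561 0.3000 0.0000 0.0000] k=[11 1 0 0 0]
t=3: x=[9.8406 1.8740 0.1000 0.0000 0.0000] k=[12 4 0 0 0]
t=4: x=[11.0407 4.3477 0.4000 0.0000 0.0000] k=[12 6 2 0 0]
t=5: x=[11.2411 6.1342 2.2000 0.2030 0.0000] k=[12 8 2 1 0]
t=6: x=[11.4416 7.7260 2.5000 1.0143 0.1030] k=[9 8 5 1 0]
t=7: x=[8.7442 7.7260 4.9000 1.3183 0.1030] k=[9 8 6 2 0]
t=8: x=[8.7442 7.8257 5.8000 2.2295 0.2059] k=[8 10 6 2 0]
t=9: x=[8.0483 9.3216 6.0000 2.2295 0.2059] k=[9 7 8 2 0]
t=10: x=[8.6447 7.2282 7.3000 2.4318 0.2059] k=[9 8 5 0 0]
t=11: x=[8.7442 7.7260 4.8000 0.5073 0.0000] k=[8 9 6 3 0]
t=12: x=[7.9490 8.5234 6.0000 3.0385 0.3089] k=[10 8 4 4 1]
t=13: x=[9.6410 7.7260 4.4000 3.7456 1.3365] k=[11 10 5 4 0]
t=14: x=[10.7402 9.5213 5.4000 3.7456 0.4118] k=[10 12 7 5 0]
t=15: x=[10.0403 11.2211 7.3000 4.7545 0.5146] k=[9 11 8 3 2]
t=16: x=[9.0428 10.4207 7.8000 3.4426 2.1565] k=[8 9 8 4 0]
t=17: x=[7.9490 8.7228 7.7000 4.0484 0.4118] k=[7 10 9 2 0]
t=18: x=[7.1556 9.5213 8.4000 2.5330 0.2059] k=[5 10 7 5 0]
t=19: x=[5.3772 9.1219 7.1000 4.7545 0.5146] k=[6 11 7 3 0]
t=20: x=[6.3641 10.0208 7.0000 3.1395 0.3089] k=[5 9 6 2 0]
t=21: x=[5.2787 8.2243 5.9000 2.2295 0.2059] k=[4 8 5 1 2]
t=22: x=[4.2950 7.2282 4.9000 1.5209 1.9517] k=[4 9 6 0 0]
t=23: x=[4.3932 8.1246 5.7000 0.6087 0.0000] k=[3 10 6 0 0]
t=24: x=[3.6081 8.8226 5.8000 0.6087 0.0000] k=[4 11 6 2 0]
t=25: x=[4.5898 9.7210 6.1000 2.2295 0.2059] k=[6 11 8 2 1]

0.2667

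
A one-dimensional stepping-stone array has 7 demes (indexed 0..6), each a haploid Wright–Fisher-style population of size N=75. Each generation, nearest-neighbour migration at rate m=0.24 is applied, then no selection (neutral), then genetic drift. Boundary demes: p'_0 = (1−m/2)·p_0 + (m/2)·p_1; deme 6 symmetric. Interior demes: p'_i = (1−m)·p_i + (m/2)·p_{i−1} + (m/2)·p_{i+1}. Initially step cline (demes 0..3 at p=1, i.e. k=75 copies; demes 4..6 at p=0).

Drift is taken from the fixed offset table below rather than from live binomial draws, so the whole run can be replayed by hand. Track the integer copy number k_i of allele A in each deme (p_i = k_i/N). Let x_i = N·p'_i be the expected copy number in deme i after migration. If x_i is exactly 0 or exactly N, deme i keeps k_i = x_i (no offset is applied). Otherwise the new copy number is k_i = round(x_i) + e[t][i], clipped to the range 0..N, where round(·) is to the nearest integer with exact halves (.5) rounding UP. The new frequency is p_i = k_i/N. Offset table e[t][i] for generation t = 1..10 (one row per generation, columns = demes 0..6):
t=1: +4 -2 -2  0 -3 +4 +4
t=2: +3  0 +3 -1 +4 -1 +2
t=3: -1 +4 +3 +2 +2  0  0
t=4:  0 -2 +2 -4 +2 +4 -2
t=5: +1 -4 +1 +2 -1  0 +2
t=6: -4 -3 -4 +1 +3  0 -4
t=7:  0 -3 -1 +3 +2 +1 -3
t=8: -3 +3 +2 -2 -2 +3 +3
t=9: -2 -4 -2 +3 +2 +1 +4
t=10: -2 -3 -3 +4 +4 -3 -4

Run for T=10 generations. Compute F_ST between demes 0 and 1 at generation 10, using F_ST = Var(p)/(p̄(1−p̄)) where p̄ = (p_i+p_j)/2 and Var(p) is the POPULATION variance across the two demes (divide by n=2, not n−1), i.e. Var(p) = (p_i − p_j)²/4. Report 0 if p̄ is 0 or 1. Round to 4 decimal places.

t=0: k=[75 75 75 75 0 0 0]
t=1: x=[75.0000 75.0000 75.0000 66.0000 9.0000 0.0000 0.0000] k=[75 75 75 66 6 0 0]
t=2: x=[75.0000 75.0000 73.9200 59.8800 12.4800 0.7200 0.0000] k=[75 75 75 59 16 0 0]
t=3: x=[75.0000 75.0000 73.0800 55.7600 19.2400 1.9200 0.0000] k=[75 75 75 58 21 2 0]
t=4: x=[75.0000 75.0000 72.9600 55.6000 23.1600 4.0400 0.2400] k=[75 75 75 52 25 8 0]
t=5: x=[75.0000 75.0000 72.2400 51.5200 26.2000 9.0800 0.9600] k=[75 75 73 54 25 9 3]
t=6: x=[75.0000 74.7600 70.9600 52.8000 26.5600 10.2000 3.7200] k=[75 72 67 54 30 10 0]
t=7: x=[74.6400 71.7600 66.0400 52.6800 30.4800 11.2000 1.2000] k=[75 69 65 56 32 12 0]
t=8: x=[74.2800 69.2400 64.4000 54.2000 32.4800 12.9600 1.4400] k=[71 72 66 52 30 16 4]
t=9: x=[71.1200 71.1600 65.0400 51.0400 30.9600 16.2400 5.4400] k=[69 67 63 54 33 17 9]
t=10: x=[68.7600 66.7600 62.4000 52.5600 33.6000 17.9600 9.9600] k=[67 64 59 57 38 15 6]

0.0036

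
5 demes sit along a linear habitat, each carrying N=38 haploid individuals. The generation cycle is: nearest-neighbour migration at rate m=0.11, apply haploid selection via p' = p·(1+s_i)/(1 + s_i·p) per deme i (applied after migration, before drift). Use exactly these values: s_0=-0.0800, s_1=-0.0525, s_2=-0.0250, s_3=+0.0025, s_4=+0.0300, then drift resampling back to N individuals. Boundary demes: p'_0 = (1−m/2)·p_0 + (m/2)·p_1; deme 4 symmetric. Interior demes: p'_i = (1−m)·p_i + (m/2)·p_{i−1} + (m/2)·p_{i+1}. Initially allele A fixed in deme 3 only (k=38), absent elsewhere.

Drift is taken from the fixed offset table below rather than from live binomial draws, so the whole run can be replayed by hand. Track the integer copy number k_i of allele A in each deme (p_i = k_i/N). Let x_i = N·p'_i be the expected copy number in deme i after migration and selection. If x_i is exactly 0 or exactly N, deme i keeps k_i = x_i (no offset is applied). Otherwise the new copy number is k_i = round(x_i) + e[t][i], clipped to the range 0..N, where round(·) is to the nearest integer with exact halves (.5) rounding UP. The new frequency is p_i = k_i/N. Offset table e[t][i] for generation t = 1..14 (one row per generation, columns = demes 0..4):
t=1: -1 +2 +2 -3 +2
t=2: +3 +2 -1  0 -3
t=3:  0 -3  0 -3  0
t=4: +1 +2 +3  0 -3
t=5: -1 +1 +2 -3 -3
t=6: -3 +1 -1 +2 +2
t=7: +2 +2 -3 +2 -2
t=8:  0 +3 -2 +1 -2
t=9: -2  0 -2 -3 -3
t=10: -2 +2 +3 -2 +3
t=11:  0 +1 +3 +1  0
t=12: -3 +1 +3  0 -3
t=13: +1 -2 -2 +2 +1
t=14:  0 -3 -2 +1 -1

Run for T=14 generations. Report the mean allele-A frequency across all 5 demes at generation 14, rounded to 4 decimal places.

0.1474

t=0: k=[0 0 0 38 0]
t=1: x=[0.0000 0.0000 2.0406 33.8293 2.1492] k=[0 0 4 31 4]
t=2: x=[0.0000 0.2085 5.1512 28.0484 5.6252] k=[0 2 4 28 3]
t=3: x=[0.1012 1.9003 5.0972 25.3261 4.4907] k=[0 0 5 22 4]
t=4: x=[0.0000 0.2607 5.5391 20.0986 5.1195] k=[0 2 9 20 2]
t=5: x=[0.1012 2.1624 9.0444 18.4287 3.0724] k=[0 3 11 15 0]
t=6: x=[0.1519 3.1172 10.5856 13.9771 0.8492] k=[0 4 10 16 3]
t=7: x=[0.2025 3.9165 9.8146 14.9777 3.8153] k=[2 6 7 17 2]
t=8: x=[2.0520 5.5736 7.3438 15.6480 2.9033] k=[2 9 5 17 1]
t=9: x=[2.2053 8.0476 5.7553 15.4829 1.9335] k=[0 8 4 12 0]
t=10: x=[0.4052 7.0259 4.5575 10.9194 0.6794] k=[0 9 8 9 4]
t=11: x=[0.4559 8.1009 7.9497 8.6867 4.3884] k=[0 9 11 10 4]
t=12: x=[0.4559 8.2610 10.6400 9.7431 4.4447] k=[0 9 14 10 1]
t=13: x=[0.4559 8.4212 13.2854 9.7431 1.5380] k=[1 6 11 12 3]
t=14: x=[1.1762 5.7325 10.5856 11.4700 3.5899] k=[1 3 9 12 3]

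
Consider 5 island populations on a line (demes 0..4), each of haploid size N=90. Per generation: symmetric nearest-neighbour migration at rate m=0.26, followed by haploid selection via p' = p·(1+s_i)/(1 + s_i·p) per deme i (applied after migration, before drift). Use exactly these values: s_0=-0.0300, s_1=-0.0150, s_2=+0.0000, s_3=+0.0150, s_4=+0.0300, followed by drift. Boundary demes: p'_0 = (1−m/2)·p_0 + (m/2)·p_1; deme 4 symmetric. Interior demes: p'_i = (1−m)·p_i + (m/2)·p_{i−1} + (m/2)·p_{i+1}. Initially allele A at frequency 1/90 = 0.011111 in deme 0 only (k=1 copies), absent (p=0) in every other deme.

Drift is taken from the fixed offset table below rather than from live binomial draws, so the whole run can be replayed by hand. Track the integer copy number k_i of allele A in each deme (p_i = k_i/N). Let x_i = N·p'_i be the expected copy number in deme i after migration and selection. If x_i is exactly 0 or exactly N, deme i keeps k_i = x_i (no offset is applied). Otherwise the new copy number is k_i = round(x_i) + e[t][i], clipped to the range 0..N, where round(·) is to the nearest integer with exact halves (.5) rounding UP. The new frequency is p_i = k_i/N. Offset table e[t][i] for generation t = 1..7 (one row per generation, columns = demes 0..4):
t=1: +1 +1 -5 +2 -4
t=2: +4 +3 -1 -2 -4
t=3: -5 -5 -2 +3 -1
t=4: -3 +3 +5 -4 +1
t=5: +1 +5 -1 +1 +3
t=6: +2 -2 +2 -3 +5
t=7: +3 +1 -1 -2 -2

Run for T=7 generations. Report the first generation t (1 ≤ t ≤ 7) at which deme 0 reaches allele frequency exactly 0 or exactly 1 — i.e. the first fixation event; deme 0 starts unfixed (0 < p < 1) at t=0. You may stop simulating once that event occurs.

4

t=0: k=[1 0 0 0 0]
t=1: x=[0.8441 0.1281 0.0000 0.0000 0.0000] k=[2 1 0 0 0]
t=2: x=[1.8150 0.9852 0.1300 0.0000 0.0000] k=[6 4 0 0 0]
t=3: x=[5.5785 3.6862 0.5200 0.0000 0.0000] k=[1 0 0 0 0]
t=4: x=[0.8441 0.1281 0.0000 0.0000 0.0000] k=[0 3 0 0 0]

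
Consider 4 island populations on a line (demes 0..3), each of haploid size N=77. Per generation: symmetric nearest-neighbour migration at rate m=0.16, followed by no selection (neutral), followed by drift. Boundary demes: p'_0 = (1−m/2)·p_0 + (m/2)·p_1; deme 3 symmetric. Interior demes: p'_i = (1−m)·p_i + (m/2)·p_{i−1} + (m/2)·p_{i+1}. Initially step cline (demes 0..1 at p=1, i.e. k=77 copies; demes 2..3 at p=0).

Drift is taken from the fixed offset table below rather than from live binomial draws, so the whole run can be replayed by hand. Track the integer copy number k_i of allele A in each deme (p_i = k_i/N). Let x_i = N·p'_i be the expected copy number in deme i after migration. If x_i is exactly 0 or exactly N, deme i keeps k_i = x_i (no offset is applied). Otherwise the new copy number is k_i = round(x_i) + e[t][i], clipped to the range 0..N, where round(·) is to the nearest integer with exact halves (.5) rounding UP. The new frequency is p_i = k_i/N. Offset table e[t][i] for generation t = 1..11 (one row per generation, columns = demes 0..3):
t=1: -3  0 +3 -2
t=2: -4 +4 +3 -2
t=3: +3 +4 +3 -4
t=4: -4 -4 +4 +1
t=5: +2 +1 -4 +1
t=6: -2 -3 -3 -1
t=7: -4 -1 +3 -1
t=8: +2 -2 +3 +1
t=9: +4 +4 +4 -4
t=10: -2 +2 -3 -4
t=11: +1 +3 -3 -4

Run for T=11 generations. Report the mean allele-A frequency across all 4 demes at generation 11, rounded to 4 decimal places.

t=0: k=[77 77 0 0]
t=1: x=[77.0000 70.8400 6.1600 0.0000] k=[77 71 9 0]
t=2: x=[76.5200 66.5200 13.2400 0.7200] k=[73 71 16 0]
t=3: x=[72.8400 66.7600 19.1200 1.2800] k=[76 71 22 0]
t=4: x=[75.6000 67.4800 24.1600 1.7600] k=[72 63 28 3]
t=5: x=[71.2800 60.9200 28.8000 5.0000] k=[73 62 25 6]
t=6: x=[72.1200 59.9200 26.4400 7.5200] k=[70 57 23 7]
t=7: x=[68.9600 55.3200 24.4400 8.2800] k=[65 54 27 7]
t=8: x=[64.1200 52.7200 27.5600 8.6000] k=[66 51 31 10]
t=9: x=[64.8000 50.6000 30.9200 11.6800] k=[69 55 35 8]
t=10: x=[67.8800 54.5200 34.4400 10.1600] k=[66 57 31 6]
t=11: x=[65.2800 55.6400 31.0800 8.0000] k=[66 59 28 4]

0.5097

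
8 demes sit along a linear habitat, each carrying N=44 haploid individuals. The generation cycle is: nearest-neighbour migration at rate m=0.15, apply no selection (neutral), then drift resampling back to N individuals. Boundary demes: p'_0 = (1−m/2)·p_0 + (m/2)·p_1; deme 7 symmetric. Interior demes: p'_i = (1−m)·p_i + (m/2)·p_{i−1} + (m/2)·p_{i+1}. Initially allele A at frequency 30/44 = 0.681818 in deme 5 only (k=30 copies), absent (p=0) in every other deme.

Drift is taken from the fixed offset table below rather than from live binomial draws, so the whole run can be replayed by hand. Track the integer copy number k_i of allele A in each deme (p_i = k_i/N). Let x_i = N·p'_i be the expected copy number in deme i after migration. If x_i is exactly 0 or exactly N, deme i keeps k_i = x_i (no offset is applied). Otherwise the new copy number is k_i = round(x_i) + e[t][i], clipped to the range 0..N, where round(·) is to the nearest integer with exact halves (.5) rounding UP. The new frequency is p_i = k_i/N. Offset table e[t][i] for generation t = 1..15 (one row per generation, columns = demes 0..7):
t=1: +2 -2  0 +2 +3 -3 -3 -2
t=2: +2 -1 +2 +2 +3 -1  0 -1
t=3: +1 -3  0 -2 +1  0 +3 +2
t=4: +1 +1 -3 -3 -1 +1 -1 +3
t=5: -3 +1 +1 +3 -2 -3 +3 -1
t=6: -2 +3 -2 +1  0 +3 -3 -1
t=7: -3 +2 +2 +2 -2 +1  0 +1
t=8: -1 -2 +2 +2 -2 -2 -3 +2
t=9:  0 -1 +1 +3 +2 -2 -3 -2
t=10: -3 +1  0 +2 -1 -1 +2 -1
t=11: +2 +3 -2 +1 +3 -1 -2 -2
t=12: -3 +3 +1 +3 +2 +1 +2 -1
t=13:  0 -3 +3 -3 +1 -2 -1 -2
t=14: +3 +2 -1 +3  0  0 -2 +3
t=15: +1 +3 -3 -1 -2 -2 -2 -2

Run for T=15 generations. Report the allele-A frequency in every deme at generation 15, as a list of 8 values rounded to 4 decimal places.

[0.1136, 0.1818, 0.1136, 0.2500, 0.2045, 0.0682, 0.0000, 0.0227]

t=0: k=[0 0 0 0 0 30 0 0]
t=1: x=[0.0000 0.0000 0.0000 0.0000 2.2500 25.5000 2.2500 0.0000] k=[0 0 0 0 5 23 0 0]
t=2: x=[0.0000 0.0000 0.0000 0.3750 5.9750 19.9250 1.7250 0.0000] k=[0 0 0 2 9 19 2 0]
t=3: x=[0.0000 0.0000 0.1500 2.3750 9.2250 16.9750 3.1250 0.1500] k=[0 0 0 0 10 17 6 2]
t=4: x=[0.0000 0.0000 0.0000 0.7500 9.7750 15.6500 6.5250 2.3000] k=[0 0 0 0 9 17 6 5]
t=5: x=[0.0000 0.0000 0.0000 0.6750 8.9250 15.5750 6.7500 5.0750] k=[0 0 0 4 7 13 10 4]
t=6: x=[0.0000 0.0000 0.3000 3.9250 7.2250 12.3250 9.7750 4.4500] k=[0 0 0 5 7 15 7 3]
t=7: x=[0.0000 0.0000 0.3750 4.7750 7.4500 13.8000 7.3000 3.3000] k=[0 0 2 7 5 15 7 4]
t=8: x=[0.0000 0.1500 2.2250 6.4750 5.9000 13.6500 7.3750 4.2250] k=[0 0 4 8 4 12 4 6]
t=9: x=[0.0000 0.3000 4.0000 7.4000 4.9000 10.8000 4.7500 5.8500] k=[0 0 5 10 7 9 2 4]
t=10: x=[0.0000 0.3750 5.0000 9.4000 7.3750 8.3250 2.6750 3.8500] k=[0 1 5 11 6 7 5 3]
t=11: x=[0.0750 1.2250 5.1500 10.1750 6.4500 6.7750 5.0000 3.1500] k=[2 4 3 11 9 6 3 1]
t=12: x=[2.1500 3.7750 3.6750 10.2500 8.9250 6.0000 3.0750 1.1500] k=[0 7 5 13 11 7 5 0]
t=13: x=[0.5250 6.3250 5.7500 12.2500 10.8500 7.1500 4.7750 0.3750] k=[1 3 9 9 12 5 4 0]
t=14: x=[1.1500 3.3000 8.5500 9.2250 11.2500 5.4500 3.7750 0.3000] k=[4 5 8 12 11 5 2 3]
t=15: x=[4.0750 5.1500 8.0750 11.6250 10.6250 5.2250 2.3000 2.9250] k=[5 8 5 11 9 3 0 1]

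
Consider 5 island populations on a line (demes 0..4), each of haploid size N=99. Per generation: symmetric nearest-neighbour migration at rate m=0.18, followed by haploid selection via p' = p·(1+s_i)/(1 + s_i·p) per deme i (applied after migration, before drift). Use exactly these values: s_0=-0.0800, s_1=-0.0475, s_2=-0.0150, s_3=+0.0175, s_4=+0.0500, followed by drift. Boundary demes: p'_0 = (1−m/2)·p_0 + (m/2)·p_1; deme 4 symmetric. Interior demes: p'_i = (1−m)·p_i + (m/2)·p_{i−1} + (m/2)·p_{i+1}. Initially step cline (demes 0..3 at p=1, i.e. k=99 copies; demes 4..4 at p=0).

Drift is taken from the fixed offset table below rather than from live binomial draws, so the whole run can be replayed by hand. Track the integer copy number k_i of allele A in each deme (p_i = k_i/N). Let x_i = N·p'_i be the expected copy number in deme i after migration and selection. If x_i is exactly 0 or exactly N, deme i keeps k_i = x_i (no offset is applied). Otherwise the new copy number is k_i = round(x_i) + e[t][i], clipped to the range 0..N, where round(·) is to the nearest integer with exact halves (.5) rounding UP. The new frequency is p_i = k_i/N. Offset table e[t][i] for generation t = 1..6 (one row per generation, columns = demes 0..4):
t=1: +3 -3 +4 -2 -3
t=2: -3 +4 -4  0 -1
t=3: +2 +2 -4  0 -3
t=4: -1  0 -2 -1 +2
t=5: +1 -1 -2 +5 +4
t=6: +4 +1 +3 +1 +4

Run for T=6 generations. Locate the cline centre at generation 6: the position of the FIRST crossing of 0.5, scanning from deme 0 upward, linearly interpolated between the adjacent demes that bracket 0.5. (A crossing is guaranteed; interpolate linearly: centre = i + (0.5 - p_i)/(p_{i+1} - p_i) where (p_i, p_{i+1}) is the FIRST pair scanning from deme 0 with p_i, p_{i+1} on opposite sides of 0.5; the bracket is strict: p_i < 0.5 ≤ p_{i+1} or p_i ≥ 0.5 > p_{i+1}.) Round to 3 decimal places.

3.783

t=0: k=[99 99 99 99 0]
t=1: x=[99.0000 99.0000 99.0000 90.2297 9.3136] k=[99 99 99 88 6]
t=2: x=[99.0000 99.0000 97.9951 81.8573 13.9547] k=[99 99 94 82 13]
t=3: x=[99.0000 98.5277 93.2892 77.1667 19.9767] k=[99 99 89 77 17]
t=4: x=[99.0000 98.0555 88.6811 73.0139 23.2569] k=[99 98 87 72 25]
t=5: x=[98.9022 97.0072 86.4756 69.4807 30.2450] k=[99 96 84 74 34]
t=6: x=[98.7066 95.0077 83.9885 71.6448 38.7443] k=[99 96 87 73 43]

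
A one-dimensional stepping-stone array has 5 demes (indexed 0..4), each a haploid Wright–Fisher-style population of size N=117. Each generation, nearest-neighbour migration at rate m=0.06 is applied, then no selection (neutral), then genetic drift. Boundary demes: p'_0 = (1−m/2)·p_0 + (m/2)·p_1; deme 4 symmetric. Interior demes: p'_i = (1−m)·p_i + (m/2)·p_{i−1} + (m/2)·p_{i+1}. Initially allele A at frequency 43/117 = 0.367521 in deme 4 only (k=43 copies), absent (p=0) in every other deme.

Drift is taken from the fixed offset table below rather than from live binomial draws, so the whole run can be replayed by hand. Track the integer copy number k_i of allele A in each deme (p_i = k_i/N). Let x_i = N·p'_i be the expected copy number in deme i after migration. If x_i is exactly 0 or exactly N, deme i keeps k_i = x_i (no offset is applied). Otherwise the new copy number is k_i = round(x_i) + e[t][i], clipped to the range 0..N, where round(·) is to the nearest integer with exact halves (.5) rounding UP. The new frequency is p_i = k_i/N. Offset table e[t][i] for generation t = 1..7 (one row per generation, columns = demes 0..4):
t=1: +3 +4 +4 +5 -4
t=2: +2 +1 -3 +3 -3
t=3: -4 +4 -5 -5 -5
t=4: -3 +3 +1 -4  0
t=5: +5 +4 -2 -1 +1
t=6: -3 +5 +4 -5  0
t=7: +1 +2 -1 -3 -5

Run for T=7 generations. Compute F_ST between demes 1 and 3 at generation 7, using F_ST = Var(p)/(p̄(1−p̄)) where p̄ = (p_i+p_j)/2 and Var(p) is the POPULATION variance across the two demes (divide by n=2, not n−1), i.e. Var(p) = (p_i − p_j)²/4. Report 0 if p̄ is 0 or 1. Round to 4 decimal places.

t=0: k=[0 0 0 0 43]
t=1: x=[0.0000 0.0000 0.0000 1.2900 41.7100] k=[0 0 0 6 38]
t=2: x=[0.0000 0.0000 0.1800 6.7800 37.0400] k=[0 0 0 10 34]
t=3: x=[0.0000 0.0000 0.3000 10.4200 33.2800] k=[0 0 0 5 28]
t=4: x=[0.0000 0.0000 0.1500 5.5400 27.3100] k=[0 0 1 2 27]
t=5: x=[0.0000 0.0300 1.0000 2.7200 26.2500] k=[0 4 0 2 27]
t=6: x=[0.1200 3.7600 0.1800 2.6900 26.2500] k=[0 9 4 0 26]
t=7: x=[0.2700 8.5800 4.0300 0.9000 25.2200] k=[1 11 3 0 20]

0.0493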